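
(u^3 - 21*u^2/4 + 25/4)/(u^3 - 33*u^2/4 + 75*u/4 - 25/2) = (u + 1)/(u - 2)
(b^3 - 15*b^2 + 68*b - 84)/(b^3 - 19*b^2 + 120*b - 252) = (b - 2)/(b - 6)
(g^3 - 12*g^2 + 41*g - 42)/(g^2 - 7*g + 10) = (g^2 - 10*g + 21)/(g - 5)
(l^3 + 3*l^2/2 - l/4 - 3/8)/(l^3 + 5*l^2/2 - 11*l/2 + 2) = (l^2 + 2*l + 3/4)/(l^2 + 3*l - 4)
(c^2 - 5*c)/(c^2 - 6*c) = (c - 5)/(c - 6)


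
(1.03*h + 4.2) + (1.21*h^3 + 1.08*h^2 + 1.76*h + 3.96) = 1.21*h^3 + 1.08*h^2 + 2.79*h + 8.16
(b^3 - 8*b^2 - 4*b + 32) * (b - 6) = b^4 - 14*b^3 + 44*b^2 + 56*b - 192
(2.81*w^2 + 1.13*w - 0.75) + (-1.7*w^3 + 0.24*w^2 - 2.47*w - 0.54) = -1.7*w^3 + 3.05*w^2 - 1.34*w - 1.29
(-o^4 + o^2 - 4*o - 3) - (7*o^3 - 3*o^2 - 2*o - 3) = -o^4 - 7*o^3 + 4*o^2 - 2*o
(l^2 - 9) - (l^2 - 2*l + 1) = 2*l - 10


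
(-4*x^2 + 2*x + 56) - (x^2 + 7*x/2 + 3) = -5*x^2 - 3*x/2 + 53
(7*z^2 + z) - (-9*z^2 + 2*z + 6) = 16*z^2 - z - 6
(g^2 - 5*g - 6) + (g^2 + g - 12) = 2*g^2 - 4*g - 18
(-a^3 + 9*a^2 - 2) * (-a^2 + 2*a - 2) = a^5 - 11*a^4 + 20*a^3 - 16*a^2 - 4*a + 4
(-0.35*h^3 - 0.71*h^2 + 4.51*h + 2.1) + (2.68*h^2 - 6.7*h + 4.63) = -0.35*h^3 + 1.97*h^2 - 2.19*h + 6.73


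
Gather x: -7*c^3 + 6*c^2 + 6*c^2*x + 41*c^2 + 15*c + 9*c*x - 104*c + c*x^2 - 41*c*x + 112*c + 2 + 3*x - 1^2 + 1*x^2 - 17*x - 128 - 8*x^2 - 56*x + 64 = -7*c^3 + 47*c^2 + 23*c + x^2*(c - 7) + x*(6*c^2 - 32*c - 70) - 63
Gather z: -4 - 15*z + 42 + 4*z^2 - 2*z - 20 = 4*z^2 - 17*z + 18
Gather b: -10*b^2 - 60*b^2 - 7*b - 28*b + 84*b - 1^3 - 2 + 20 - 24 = -70*b^2 + 49*b - 7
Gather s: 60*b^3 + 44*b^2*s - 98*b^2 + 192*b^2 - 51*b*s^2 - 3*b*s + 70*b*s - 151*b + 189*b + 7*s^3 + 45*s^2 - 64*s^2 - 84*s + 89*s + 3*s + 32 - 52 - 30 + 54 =60*b^3 + 94*b^2 + 38*b + 7*s^3 + s^2*(-51*b - 19) + s*(44*b^2 + 67*b + 8) + 4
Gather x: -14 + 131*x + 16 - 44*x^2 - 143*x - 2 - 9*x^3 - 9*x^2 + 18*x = -9*x^3 - 53*x^2 + 6*x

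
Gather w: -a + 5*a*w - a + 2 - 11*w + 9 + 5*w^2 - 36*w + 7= -2*a + 5*w^2 + w*(5*a - 47) + 18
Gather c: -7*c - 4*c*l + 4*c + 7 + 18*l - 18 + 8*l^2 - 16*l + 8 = c*(-4*l - 3) + 8*l^2 + 2*l - 3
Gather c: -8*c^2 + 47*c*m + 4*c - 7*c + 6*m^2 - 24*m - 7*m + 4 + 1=-8*c^2 + c*(47*m - 3) + 6*m^2 - 31*m + 5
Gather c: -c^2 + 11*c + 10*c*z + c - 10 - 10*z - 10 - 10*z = -c^2 + c*(10*z + 12) - 20*z - 20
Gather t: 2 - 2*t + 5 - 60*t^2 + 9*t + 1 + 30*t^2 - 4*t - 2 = -30*t^2 + 3*t + 6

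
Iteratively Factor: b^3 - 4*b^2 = (b - 4)*(b^2) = b*(b - 4)*(b)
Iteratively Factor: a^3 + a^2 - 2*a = (a - 1)*(a^2 + 2*a) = (a - 1)*(a + 2)*(a)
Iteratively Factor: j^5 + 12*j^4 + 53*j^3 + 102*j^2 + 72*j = (j)*(j^4 + 12*j^3 + 53*j^2 + 102*j + 72) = j*(j + 2)*(j^3 + 10*j^2 + 33*j + 36) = j*(j + 2)*(j + 4)*(j^2 + 6*j + 9) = j*(j + 2)*(j + 3)*(j + 4)*(j + 3)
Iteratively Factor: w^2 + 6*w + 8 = (w + 2)*(w + 4)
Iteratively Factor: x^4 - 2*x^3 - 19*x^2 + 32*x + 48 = (x + 4)*(x^3 - 6*x^2 + 5*x + 12) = (x - 3)*(x + 4)*(x^2 - 3*x - 4) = (x - 3)*(x + 1)*(x + 4)*(x - 4)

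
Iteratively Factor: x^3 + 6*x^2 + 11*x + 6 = (x + 1)*(x^2 + 5*x + 6) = (x + 1)*(x + 3)*(x + 2)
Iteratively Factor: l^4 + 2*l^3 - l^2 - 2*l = (l + 2)*(l^3 - l) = (l - 1)*(l + 2)*(l^2 + l) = (l - 1)*(l + 1)*(l + 2)*(l)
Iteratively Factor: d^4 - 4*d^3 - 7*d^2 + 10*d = (d - 5)*(d^3 + d^2 - 2*d) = (d - 5)*(d + 2)*(d^2 - d) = (d - 5)*(d - 1)*(d + 2)*(d)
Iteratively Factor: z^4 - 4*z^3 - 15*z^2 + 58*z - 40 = (z - 2)*(z^3 - 2*z^2 - 19*z + 20) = (z - 2)*(z - 1)*(z^2 - z - 20) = (z - 5)*(z - 2)*(z - 1)*(z + 4)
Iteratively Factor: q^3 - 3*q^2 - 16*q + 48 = (q - 4)*(q^2 + q - 12) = (q - 4)*(q - 3)*(q + 4)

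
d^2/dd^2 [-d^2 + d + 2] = -2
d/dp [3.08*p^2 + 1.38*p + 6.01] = 6.16*p + 1.38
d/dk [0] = 0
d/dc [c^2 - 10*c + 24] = 2*c - 10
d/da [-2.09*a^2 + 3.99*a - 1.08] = 3.99 - 4.18*a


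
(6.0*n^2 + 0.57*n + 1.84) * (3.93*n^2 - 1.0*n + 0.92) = 23.58*n^4 - 3.7599*n^3 + 12.1812*n^2 - 1.3156*n + 1.6928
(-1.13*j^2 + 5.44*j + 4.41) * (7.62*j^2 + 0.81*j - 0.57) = -8.6106*j^4 + 40.5375*j^3 + 38.6547*j^2 + 0.4713*j - 2.5137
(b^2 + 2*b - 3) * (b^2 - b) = b^4 + b^3 - 5*b^2 + 3*b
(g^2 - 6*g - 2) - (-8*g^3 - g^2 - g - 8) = 8*g^3 + 2*g^2 - 5*g + 6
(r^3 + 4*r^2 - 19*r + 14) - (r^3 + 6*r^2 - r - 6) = -2*r^2 - 18*r + 20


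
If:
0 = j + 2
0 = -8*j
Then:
No Solution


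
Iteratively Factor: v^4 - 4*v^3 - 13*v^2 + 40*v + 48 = (v + 1)*(v^3 - 5*v^2 - 8*v + 48) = (v - 4)*(v + 1)*(v^2 - v - 12) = (v - 4)^2*(v + 1)*(v + 3)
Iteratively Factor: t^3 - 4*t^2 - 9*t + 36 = (t + 3)*(t^2 - 7*t + 12) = (t - 4)*(t + 3)*(t - 3)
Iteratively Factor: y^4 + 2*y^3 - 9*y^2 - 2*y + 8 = (y - 2)*(y^3 + 4*y^2 - y - 4) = (y - 2)*(y - 1)*(y^2 + 5*y + 4) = (y - 2)*(y - 1)*(y + 4)*(y + 1)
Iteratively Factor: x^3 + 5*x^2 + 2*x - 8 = (x - 1)*(x^2 + 6*x + 8) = (x - 1)*(x + 4)*(x + 2)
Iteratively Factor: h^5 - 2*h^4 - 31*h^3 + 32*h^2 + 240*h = (h - 5)*(h^4 + 3*h^3 - 16*h^2 - 48*h) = h*(h - 5)*(h^3 + 3*h^2 - 16*h - 48) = h*(h - 5)*(h + 4)*(h^2 - h - 12) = h*(h - 5)*(h + 3)*(h + 4)*(h - 4)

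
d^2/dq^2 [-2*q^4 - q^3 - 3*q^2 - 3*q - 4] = -24*q^2 - 6*q - 6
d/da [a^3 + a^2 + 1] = a*(3*a + 2)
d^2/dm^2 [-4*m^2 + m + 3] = -8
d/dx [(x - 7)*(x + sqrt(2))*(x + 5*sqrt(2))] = 3*x^2 - 14*x + 12*sqrt(2)*x - 42*sqrt(2) + 10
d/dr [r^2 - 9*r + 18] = 2*r - 9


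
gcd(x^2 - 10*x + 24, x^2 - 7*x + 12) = x - 4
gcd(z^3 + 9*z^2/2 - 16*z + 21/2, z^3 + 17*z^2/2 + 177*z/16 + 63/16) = z + 7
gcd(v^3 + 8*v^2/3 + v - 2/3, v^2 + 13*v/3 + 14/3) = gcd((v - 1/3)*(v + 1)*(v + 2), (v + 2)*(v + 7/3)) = v + 2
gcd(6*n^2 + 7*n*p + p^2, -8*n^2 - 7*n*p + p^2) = n + p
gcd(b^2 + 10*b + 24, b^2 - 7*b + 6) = 1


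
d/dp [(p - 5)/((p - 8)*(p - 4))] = (-p^2 + 10*p - 28)/(p^4 - 24*p^3 + 208*p^2 - 768*p + 1024)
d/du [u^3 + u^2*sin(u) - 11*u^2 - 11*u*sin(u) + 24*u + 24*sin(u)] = u^2*cos(u) + 3*u^2 + 2*u*sin(u) - 11*u*cos(u) - 22*u - 11*sin(u) + 24*cos(u) + 24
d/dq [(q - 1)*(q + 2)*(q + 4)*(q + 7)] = 4*q^3 + 36*q^2 + 74*q + 6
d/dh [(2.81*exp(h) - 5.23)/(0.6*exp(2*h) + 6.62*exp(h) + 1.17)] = (-1.686*exp(2*h) + 6.276*exp(h) + 37.9103)*exp(h)/(0.36*exp(4*h) + 7.944*exp(3*h) + 45.2284*exp(2*h) + 15.4908*exp(h) + 1.3689)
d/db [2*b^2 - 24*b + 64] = 4*b - 24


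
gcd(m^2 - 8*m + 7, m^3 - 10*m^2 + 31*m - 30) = 1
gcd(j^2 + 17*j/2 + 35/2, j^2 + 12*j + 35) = j + 5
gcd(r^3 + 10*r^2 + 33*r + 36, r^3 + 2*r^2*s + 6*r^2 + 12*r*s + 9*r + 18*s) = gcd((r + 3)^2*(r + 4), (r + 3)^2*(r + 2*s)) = r^2 + 6*r + 9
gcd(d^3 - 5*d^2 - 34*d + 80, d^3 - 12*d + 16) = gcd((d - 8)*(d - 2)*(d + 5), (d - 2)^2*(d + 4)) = d - 2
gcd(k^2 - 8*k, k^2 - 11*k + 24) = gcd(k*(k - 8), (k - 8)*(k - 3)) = k - 8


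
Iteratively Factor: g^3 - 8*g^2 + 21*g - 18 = (g - 3)*(g^2 - 5*g + 6) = (g - 3)^2*(g - 2)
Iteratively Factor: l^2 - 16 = (l + 4)*(l - 4)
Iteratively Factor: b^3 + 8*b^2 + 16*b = (b + 4)*(b^2 + 4*b) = (b + 4)^2*(b)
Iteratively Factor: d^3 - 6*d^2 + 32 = (d + 2)*(d^2 - 8*d + 16) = (d - 4)*(d + 2)*(d - 4)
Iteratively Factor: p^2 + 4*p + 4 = (p + 2)*(p + 2)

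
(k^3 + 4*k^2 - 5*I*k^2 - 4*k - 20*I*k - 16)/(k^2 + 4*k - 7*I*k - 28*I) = (k^2 - 5*I*k - 4)/(k - 7*I)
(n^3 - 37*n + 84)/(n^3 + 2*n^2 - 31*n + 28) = (n - 3)/(n - 1)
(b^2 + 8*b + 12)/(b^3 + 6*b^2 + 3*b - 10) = (b + 6)/(b^2 + 4*b - 5)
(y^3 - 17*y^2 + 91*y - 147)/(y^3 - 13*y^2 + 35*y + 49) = (y - 3)/(y + 1)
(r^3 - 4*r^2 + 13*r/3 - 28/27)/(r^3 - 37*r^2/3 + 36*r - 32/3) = (9*r^2 - 33*r + 28)/(9*(r^2 - 12*r + 32))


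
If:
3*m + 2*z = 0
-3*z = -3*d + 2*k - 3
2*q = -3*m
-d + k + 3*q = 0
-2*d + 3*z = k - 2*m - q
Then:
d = -51/44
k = 15/22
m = 9/22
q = -27/44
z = -27/44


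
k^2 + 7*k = k*(k + 7)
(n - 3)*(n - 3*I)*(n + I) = n^3 - 3*n^2 - 2*I*n^2 + 3*n + 6*I*n - 9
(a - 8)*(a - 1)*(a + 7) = a^3 - 2*a^2 - 55*a + 56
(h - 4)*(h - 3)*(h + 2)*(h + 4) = h^4 - h^3 - 22*h^2 + 16*h + 96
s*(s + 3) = s^2 + 3*s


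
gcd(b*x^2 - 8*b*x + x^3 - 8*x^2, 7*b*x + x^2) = x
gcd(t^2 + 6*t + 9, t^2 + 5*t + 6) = t + 3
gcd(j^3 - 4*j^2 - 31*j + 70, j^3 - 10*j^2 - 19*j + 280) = j^2 - 2*j - 35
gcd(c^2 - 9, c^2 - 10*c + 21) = c - 3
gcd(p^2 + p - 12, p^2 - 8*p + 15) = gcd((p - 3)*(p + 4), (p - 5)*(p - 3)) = p - 3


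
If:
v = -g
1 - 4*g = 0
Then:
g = 1/4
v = -1/4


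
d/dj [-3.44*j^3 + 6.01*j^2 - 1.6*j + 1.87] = -10.32*j^2 + 12.02*j - 1.6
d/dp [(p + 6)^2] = 2*p + 12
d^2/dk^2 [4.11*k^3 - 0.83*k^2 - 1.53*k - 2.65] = 24.66*k - 1.66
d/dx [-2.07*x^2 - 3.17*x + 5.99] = -4.14*x - 3.17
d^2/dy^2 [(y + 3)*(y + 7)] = 2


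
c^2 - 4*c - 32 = (c - 8)*(c + 4)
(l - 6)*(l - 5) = l^2 - 11*l + 30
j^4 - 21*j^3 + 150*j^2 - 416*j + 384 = (j - 8)^2*(j - 3)*(j - 2)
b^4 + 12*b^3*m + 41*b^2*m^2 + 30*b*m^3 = b*(b + m)*(b + 5*m)*(b + 6*m)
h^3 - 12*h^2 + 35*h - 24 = (h - 8)*(h - 3)*(h - 1)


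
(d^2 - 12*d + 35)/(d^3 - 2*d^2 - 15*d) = (d - 7)/(d*(d + 3))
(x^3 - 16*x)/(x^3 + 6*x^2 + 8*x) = (x - 4)/(x + 2)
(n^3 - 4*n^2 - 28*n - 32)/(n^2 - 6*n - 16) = n + 2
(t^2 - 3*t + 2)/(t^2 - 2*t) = (t - 1)/t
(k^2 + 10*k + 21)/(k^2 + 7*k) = (k + 3)/k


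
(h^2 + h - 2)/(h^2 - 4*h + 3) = (h + 2)/(h - 3)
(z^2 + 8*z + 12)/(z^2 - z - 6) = (z + 6)/(z - 3)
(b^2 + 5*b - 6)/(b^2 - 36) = (b - 1)/(b - 6)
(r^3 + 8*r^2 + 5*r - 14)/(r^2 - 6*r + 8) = (r^3 + 8*r^2 + 5*r - 14)/(r^2 - 6*r + 8)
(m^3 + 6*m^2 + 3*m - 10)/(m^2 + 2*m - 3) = (m^2 + 7*m + 10)/(m + 3)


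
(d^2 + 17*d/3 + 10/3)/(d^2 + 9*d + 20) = (d + 2/3)/(d + 4)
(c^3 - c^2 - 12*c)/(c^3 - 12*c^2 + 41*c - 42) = c*(c^2 - c - 12)/(c^3 - 12*c^2 + 41*c - 42)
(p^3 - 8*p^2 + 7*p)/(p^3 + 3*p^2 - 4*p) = (p - 7)/(p + 4)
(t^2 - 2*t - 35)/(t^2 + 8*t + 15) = (t - 7)/(t + 3)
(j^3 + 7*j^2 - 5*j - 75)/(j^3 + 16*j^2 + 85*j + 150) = (j - 3)/(j + 6)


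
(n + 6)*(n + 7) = n^2 + 13*n + 42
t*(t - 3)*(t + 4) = t^3 + t^2 - 12*t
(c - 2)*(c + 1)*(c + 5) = c^3 + 4*c^2 - 7*c - 10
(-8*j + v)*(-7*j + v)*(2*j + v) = 112*j^3 + 26*j^2*v - 13*j*v^2 + v^3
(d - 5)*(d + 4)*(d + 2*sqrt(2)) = d^3 - d^2 + 2*sqrt(2)*d^2 - 20*d - 2*sqrt(2)*d - 40*sqrt(2)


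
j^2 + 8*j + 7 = (j + 1)*(j + 7)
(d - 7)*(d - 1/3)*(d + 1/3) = d^3 - 7*d^2 - d/9 + 7/9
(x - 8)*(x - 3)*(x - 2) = x^3 - 13*x^2 + 46*x - 48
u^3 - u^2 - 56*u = u*(u - 8)*(u + 7)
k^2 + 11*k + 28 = (k + 4)*(k + 7)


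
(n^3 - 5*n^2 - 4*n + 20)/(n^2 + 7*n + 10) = (n^2 - 7*n + 10)/(n + 5)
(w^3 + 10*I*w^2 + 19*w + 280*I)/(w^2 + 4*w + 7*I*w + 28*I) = (w^2 + 3*I*w + 40)/(w + 4)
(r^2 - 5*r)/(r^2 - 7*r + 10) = r/(r - 2)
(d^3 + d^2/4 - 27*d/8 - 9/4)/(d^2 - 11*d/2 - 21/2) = (4*d^2 - 5*d - 6)/(4*(d - 7))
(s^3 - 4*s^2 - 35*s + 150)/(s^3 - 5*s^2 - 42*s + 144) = (s^2 - 10*s + 25)/(s^2 - 11*s + 24)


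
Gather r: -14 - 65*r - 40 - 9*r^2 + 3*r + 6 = -9*r^2 - 62*r - 48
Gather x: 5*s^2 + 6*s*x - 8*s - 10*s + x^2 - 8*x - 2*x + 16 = 5*s^2 - 18*s + x^2 + x*(6*s - 10) + 16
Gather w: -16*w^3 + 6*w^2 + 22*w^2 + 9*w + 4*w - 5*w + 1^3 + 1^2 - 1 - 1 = -16*w^3 + 28*w^2 + 8*w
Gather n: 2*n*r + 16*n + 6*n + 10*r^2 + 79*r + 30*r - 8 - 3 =n*(2*r + 22) + 10*r^2 + 109*r - 11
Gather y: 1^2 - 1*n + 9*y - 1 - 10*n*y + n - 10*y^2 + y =-10*y^2 + y*(10 - 10*n)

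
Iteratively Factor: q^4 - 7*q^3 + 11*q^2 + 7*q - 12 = (q - 3)*(q^3 - 4*q^2 - q + 4) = (q - 4)*(q - 3)*(q^2 - 1) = (q - 4)*(q - 3)*(q - 1)*(q + 1)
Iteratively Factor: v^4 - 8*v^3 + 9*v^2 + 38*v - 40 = (v - 4)*(v^3 - 4*v^2 - 7*v + 10) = (v - 4)*(v - 1)*(v^2 - 3*v - 10) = (v - 4)*(v - 1)*(v + 2)*(v - 5)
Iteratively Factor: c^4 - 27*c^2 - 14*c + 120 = (c - 5)*(c^3 + 5*c^2 - 2*c - 24) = (c - 5)*(c - 2)*(c^2 + 7*c + 12) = (c - 5)*(c - 2)*(c + 3)*(c + 4)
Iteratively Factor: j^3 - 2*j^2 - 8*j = (j + 2)*(j^2 - 4*j) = (j - 4)*(j + 2)*(j)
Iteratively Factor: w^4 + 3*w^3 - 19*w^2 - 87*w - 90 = (w + 3)*(w^3 - 19*w - 30) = (w + 2)*(w + 3)*(w^2 - 2*w - 15) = (w - 5)*(w + 2)*(w + 3)*(w + 3)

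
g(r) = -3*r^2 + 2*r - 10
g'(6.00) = -34.00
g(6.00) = -106.00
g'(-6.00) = 38.00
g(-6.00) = -130.00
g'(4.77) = -26.62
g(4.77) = -68.72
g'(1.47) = -6.82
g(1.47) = -13.54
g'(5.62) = -31.72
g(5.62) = -93.51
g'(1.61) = -7.66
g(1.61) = -14.56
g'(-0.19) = 3.14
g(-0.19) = -10.49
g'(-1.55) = 11.30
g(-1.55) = -20.31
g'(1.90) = -9.40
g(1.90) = -17.03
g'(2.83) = -14.98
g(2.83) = -28.37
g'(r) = 2 - 6*r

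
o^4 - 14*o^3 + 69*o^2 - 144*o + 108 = (o - 6)*(o - 3)^2*(o - 2)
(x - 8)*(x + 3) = x^2 - 5*x - 24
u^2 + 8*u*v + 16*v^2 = (u + 4*v)^2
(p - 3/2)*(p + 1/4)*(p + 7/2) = p^3 + 9*p^2/4 - 19*p/4 - 21/16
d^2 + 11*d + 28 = (d + 4)*(d + 7)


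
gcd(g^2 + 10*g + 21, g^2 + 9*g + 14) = g + 7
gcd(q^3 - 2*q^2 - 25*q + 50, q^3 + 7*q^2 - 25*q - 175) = q^2 - 25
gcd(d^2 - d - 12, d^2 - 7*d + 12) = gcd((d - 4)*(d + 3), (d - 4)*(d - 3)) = d - 4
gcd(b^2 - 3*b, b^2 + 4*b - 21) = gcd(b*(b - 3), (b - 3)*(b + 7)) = b - 3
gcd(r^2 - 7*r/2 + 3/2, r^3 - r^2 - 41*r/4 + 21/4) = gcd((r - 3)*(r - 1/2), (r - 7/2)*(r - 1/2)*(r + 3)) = r - 1/2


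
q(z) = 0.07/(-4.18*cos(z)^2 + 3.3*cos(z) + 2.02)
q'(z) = 0.07*(-8.36*sin(z)*cos(z) + 3.3*sin(z))/(-4.18*cos(z)^2 + 3.3*cos(z) + 2.02)^2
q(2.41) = -0.03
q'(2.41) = 0.06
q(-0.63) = 0.04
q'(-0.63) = 0.04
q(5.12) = 0.03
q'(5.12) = 0.00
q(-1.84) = 0.08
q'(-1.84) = -0.52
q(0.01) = 0.06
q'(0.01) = -0.00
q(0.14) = 0.06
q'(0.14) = -0.03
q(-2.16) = -0.06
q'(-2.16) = -0.38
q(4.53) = 0.05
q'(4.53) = -0.20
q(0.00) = 0.06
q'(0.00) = 0.00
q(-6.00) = 0.05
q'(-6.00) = -0.05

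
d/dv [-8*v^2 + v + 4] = 1 - 16*v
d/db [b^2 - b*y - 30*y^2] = 2*b - y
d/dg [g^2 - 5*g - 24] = 2*g - 5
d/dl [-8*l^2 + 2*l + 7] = 2 - 16*l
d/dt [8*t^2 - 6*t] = 16*t - 6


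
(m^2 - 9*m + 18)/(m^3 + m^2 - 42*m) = (m - 3)/(m*(m + 7))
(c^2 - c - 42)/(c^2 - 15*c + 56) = (c + 6)/(c - 8)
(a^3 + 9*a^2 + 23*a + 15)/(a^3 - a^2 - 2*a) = (a^2 + 8*a + 15)/(a*(a - 2))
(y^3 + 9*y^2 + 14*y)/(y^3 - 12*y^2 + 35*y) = (y^2 + 9*y + 14)/(y^2 - 12*y + 35)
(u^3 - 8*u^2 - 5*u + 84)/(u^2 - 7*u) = u - 1 - 12/u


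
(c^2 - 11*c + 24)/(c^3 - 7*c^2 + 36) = (c - 8)/(c^2 - 4*c - 12)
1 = 1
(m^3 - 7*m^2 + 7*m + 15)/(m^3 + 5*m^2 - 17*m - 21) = (m - 5)/(m + 7)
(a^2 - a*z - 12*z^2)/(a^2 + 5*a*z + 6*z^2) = (a - 4*z)/(a + 2*z)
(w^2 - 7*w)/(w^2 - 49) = w/(w + 7)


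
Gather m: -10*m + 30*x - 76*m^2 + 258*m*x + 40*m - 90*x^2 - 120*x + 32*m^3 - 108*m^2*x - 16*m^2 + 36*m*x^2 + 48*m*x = 32*m^3 + m^2*(-108*x - 92) + m*(36*x^2 + 306*x + 30) - 90*x^2 - 90*x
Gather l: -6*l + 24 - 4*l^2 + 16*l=-4*l^2 + 10*l + 24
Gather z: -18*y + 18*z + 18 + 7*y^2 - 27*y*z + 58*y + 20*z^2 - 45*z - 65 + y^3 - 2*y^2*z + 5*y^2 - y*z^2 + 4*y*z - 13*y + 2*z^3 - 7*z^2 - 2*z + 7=y^3 + 12*y^2 + 27*y + 2*z^3 + z^2*(13 - y) + z*(-2*y^2 - 23*y - 29) - 40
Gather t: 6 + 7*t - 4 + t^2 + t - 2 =t^2 + 8*t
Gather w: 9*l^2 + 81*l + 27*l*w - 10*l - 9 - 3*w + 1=9*l^2 + 71*l + w*(27*l - 3) - 8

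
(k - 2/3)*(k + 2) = k^2 + 4*k/3 - 4/3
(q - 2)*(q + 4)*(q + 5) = q^3 + 7*q^2 + 2*q - 40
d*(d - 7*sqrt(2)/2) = d^2 - 7*sqrt(2)*d/2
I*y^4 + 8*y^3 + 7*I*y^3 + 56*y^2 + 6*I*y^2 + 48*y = y*(y + 6)*(y - 8*I)*(I*y + I)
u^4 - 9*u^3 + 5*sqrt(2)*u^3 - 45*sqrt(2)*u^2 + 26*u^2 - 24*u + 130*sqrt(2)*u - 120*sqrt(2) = (u - 4)*(u - 3)*(u - 2)*(u + 5*sqrt(2))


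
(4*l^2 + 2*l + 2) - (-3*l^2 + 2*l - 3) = 7*l^2 + 5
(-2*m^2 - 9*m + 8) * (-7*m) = 14*m^3 + 63*m^2 - 56*m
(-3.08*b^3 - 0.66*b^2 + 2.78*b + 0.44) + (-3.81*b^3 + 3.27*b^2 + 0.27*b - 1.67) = -6.89*b^3 + 2.61*b^2 + 3.05*b - 1.23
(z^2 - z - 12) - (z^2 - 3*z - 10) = 2*z - 2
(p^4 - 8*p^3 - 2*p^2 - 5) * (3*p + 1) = 3*p^5 - 23*p^4 - 14*p^3 - 2*p^2 - 15*p - 5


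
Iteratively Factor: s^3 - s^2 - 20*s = (s - 5)*(s^2 + 4*s) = s*(s - 5)*(s + 4)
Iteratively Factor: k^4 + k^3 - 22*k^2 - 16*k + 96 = (k - 4)*(k^3 + 5*k^2 - 2*k - 24) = (k - 4)*(k - 2)*(k^2 + 7*k + 12) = (k - 4)*(k - 2)*(k + 3)*(k + 4)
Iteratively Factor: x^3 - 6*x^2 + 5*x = (x)*(x^2 - 6*x + 5) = x*(x - 5)*(x - 1)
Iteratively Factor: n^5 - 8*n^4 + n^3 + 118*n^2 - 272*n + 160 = (n - 5)*(n^4 - 3*n^3 - 14*n^2 + 48*n - 32) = (n - 5)*(n - 4)*(n^3 + n^2 - 10*n + 8) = (n - 5)*(n - 4)*(n + 4)*(n^2 - 3*n + 2) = (n - 5)*(n - 4)*(n - 2)*(n + 4)*(n - 1)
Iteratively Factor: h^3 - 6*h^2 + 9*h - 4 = (h - 1)*(h^2 - 5*h + 4) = (h - 4)*(h - 1)*(h - 1)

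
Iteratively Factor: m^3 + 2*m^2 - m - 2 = (m + 2)*(m^2 - 1) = (m - 1)*(m + 2)*(m + 1)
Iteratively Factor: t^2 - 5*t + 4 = (t - 1)*(t - 4)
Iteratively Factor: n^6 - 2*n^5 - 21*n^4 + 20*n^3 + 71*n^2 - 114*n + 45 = (n - 1)*(n^5 - n^4 - 22*n^3 - 2*n^2 + 69*n - 45) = (n - 1)*(n + 3)*(n^4 - 4*n^3 - 10*n^2 + 28*n - 15) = (n - 1)*(n + 3)^2*(n^3 - 7*n^2 + 11*n - 5) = (n - 1)^2*(n + 3)^2*(n^2 - 6*n + 5) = (n - 5)*(n - 1)^2*(n + 3)^2*(n - 1)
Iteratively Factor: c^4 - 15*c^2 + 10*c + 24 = (c + 4)*(c^3 - 4*c^2 + c + 6) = (c + 1)*(c + 4)*(c^2 - 5*c + 6) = (c - 2)*(c + 1)*(c + 4)*(c - 3)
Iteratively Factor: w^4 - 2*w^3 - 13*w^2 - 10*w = (w)*(w^3 - 2*w^2 - 13*w - 10) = w*(w + 2)*(w^2 - 4*w - 5) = w*(w - 5)*(w + 2)*(w + 1)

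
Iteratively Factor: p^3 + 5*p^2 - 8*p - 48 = (p - 3)*(p^2 + 8*p + 16) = (p - 3)*(p + 4)*(p + 4)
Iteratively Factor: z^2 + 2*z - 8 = (z + 4)*(z - 2)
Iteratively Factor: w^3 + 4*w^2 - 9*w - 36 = (w + 4)*(w^2 - 9) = (w - 3)*(w + 4)*(w + 3)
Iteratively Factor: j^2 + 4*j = (j + 4)*(j)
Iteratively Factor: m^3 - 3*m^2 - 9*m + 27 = (m - 3)*(m^2 - 9) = (m - 3)^2*(m + 3)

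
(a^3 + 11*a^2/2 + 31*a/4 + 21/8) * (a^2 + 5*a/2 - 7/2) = a^5 + 8*a^4 + 18*a^3 + 11*a^2/4 - 329*a/16 - 147/16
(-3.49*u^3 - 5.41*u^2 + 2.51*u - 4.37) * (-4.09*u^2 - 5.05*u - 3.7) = 14.2741*u^5 + 39.7514*u^4 + 29.9676*u^3 + 25.2148*u^2 + 12.7815*u + 16.169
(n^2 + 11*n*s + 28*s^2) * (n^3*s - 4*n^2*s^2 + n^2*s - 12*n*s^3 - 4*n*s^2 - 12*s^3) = n^5*s + 7*n^4*s^2 + n^4*s - 28*n^3*s^3 + 7*n^3*s^2 - 244*n^2*s^4 - 28*n^2*s^3 - 336*n*s^5 - 244*n*s^4 - 336*s^5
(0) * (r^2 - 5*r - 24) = 0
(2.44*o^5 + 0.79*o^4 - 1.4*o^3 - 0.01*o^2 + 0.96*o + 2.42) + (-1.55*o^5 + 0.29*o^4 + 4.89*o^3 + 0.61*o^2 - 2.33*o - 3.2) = 0.89*o^5 + 1.08*o^4 + 3.49*o^3 + 0.6*o^2 - 1.37*o - 0.78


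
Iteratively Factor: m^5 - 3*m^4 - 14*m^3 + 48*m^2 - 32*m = (m - 2)*(m^4 - m^3 - 16*m^2 + 16*m) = m*(m - 2)*(m^3 - m^2 - 16*m + 16) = m*(m - 4)*(m - 2)*(m^2 + 3*m - 4) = m*(m - 4)*(m - 2)*(m + 4)*(m - 1)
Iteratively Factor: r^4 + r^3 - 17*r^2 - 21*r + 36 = (r + 3)*(r^3 - 2*r^2 - 11*r + 12) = (r + 3)^2*(r^2 - 5*r + 4) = (r - 4)*(r + 3)^2*(r - 1)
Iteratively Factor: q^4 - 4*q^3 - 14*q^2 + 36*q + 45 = (q + 3)*(q^3 - 7*q^2 + 7*q + 15) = (q + 1)*(q + 3)*(q^2 - 8*q + 15) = (q - 3)*(q + 1)*(q + 3)*(q - 5)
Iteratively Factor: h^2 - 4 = (h + 2)*(h - 2)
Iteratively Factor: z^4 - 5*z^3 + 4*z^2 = (z)*(z^3 - 5*z^2 + 4*z) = z*(z - 4)*(z^2 - z) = z*(z - 4)*(z - 1)*(z)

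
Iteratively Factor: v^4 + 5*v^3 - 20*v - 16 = (v + 4)*(v^3 + v^2 - 4*v - 4) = (v + 1)*(v + 4)*(v^2 - 4) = (v + 1)*(v + 2)*(v + 4)*(v - 2)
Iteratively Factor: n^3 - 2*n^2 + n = (n - 1)*(n^2 - n) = (n - 1)^2*(n)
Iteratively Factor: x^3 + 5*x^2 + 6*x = (x + 2)*(x^2 + 3*x) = (x + 2)*(x + 3)*(x)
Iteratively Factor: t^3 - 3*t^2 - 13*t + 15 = (t - 5)*(t^2 + 2*t - 3) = (t - 5)*(t + 3)*(t - 1)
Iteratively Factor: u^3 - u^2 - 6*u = (u + 2)*(u^2 - 3*u) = (u - 3)*(u + 2)*(u)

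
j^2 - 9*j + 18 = (j - 6)*(j - 3)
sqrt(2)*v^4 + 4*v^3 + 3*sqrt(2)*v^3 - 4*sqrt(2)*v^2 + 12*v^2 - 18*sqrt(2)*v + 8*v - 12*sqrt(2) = (v + 2)*(v - sqrt(2))*(v + 3*sqrt(2))*(sqrt(2)*v + sqrt(2))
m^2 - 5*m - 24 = (m - 8)*(m + 3)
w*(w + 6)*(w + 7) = w^3 + 13*w^2 + 42*w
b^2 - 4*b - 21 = (b - 7)*(b + 3)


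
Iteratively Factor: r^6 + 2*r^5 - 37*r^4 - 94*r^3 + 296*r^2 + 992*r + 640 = (r - 5)*(r^5 + 7*r^4 - 2*r^3 - 104*r^2 - 224*r - 128) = (r - 5)*(r + 1)*(r^4 + 6*r^3 - 8*r^2 - 96*r - 128) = (r - 5)*(r + 1)*(r + 4)*(r^3 + 2*r^2 - 16*r - 32) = (r - 5)*(r + 1)*(r + 4)^2*(r^2 - 2*r - 8) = (r - 5)*(r + 1)*(r + 2)*(r + 4)^2*(r - 4)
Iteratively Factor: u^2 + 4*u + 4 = (u + 2)*(u + 2)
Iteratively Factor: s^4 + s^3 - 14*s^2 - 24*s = (s - 4)*(s^3 + 5*s^2 + 6*s) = (s - 4)*(s + 2)*(s^2 + 3*s) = s*(s - 4)*(s + 2)*(s + 3)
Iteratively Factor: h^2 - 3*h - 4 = (h + 1)*(h - 4)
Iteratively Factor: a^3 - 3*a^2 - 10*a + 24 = (a - 4)*(a^2 + a - 6) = (a - 4)*(a + 3)*(a - 2)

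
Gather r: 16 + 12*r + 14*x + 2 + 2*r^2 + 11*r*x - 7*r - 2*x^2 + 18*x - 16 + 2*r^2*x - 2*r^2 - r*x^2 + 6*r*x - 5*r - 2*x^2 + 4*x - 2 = 2*r^2*x + r*(-x^2 + 17*x) - 4*x^2 + 36*x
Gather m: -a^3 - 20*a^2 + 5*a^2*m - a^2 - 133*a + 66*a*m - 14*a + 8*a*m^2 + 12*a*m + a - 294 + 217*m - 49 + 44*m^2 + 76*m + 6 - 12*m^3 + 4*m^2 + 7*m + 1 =-a^3 - 21*a^2 - 146*a - 12*m^3 + m^2*(8*a + 48) + m*(5*a^2 + 78*a + 300) - 336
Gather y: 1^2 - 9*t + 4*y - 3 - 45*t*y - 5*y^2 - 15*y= -9*t - 5*y^2 + y*(-45*t - 11) - 2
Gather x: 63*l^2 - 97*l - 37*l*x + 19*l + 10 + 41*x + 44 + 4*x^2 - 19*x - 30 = 63*l^2 - 78*l + 4*x^2 + x*(22 - 37*l) + 24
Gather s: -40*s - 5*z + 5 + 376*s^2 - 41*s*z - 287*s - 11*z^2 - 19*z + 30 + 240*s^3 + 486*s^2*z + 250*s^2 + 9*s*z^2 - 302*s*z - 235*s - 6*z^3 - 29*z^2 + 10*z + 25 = 240*s^3 + s^2*(486*z + 626) + s*(9*z^2 - 343*z - 562) - 6*z^3 - 40*z^2 - 14*z + 60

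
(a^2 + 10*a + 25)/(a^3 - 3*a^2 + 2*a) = (a^2 + 10*a + 25)/(a*(a^2 - 3*a + 2))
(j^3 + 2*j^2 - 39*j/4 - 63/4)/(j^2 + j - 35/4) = (2*j^2 - 3*j - 9)/(2*j - 5)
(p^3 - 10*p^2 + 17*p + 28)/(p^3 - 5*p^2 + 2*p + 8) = (p - 7)/(p - 2)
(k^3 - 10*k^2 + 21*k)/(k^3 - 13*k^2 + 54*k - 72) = k*(k - 7)/(k^2 - 10*k + 24)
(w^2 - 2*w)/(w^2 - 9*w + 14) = w/(w - 7)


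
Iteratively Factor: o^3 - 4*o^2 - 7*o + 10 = (o + 2)*(o^2 - 6*o + 5) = (o - 5)*(o + 2)*(o - 1)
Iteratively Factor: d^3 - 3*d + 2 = (d - 1)*(d^2 + d - 2) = (d - 1)*(d + 2)*(d - 1)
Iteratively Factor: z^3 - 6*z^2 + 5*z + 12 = (z + 1)*(z^2 - 7*z + 12) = (z - 3)*(z + 1)*(z - 4)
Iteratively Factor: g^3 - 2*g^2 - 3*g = (g + 1)*(g^2 - 3*g) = (g - 3)*(g + 1)*(g)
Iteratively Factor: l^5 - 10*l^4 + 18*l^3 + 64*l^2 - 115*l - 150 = (l - 3)*(l^4 - 7*l^3 - 3*l^2 + 55*l + 50) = (l - 3)*(l + 1)*(l^3 - 8*l^2 + 5*l + 50) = (l - 3)*(l + 1)*(l + 2)*(l^2 - 10*l + 25) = (l - 5)*(l - 3)*(l + 1)*(l + 2)*(l - 5)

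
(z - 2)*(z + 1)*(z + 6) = z^3 + 5*z^2 - 8*z - 12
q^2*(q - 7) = q^3 - 7*q^2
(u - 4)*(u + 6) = u^2 + 2*u - 24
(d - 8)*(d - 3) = d^2 - 11*d + 24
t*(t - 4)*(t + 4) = t^3 - 16*t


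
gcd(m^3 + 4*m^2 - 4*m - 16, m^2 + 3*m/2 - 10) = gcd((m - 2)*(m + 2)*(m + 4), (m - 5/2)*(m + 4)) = m + 4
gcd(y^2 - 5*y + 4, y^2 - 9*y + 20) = y - 4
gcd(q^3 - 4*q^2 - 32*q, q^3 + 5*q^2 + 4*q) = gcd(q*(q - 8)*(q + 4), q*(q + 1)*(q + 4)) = q^2 + 4*q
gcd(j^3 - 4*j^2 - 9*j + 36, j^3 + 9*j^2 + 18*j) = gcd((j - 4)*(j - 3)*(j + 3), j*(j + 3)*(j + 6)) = j + 3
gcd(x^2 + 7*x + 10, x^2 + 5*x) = x + 5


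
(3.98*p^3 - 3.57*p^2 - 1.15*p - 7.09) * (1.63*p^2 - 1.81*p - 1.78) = 6.4874*p^5 - 13.0229*p^4 - 2.4972*p^3 - 3.1206*p^2 + 14.8799*p + 12.6202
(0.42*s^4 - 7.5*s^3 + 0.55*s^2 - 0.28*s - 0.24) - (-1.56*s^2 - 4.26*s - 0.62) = 0.42*s^4 - 7.5*s^3 + 2.11*s^2 + 3.98*s + 0.38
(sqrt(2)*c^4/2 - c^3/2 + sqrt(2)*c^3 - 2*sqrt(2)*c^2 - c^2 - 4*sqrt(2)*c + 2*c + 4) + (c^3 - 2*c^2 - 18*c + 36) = sqrt(2)*c^4/2 + c^3/2 + sqrt(2)*c^3 - 3*c^2 - 2*sqrt(2)*c^2 - 16*c - 4*sqrt(2)*c + 40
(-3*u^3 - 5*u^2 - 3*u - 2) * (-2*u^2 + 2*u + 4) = 6*u^5 + 4*u^4 - 16*u^3 - 22*u^2 - 16*u - 8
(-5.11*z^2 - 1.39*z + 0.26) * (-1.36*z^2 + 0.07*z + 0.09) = 6.9496*z^4 + 1.5327*z^3 - 0.9108*z^2 - 0.1069*z + 0.0234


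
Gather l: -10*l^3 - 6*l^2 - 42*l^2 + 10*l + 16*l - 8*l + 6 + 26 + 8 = -10*l^3 - 48*l^2 + 18*l + 40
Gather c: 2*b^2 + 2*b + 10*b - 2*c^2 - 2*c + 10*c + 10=2*b^2 + 12*b - 2*c^2 + 8*c + 10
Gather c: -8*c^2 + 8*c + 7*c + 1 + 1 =-8*c^2 + 15*c + 2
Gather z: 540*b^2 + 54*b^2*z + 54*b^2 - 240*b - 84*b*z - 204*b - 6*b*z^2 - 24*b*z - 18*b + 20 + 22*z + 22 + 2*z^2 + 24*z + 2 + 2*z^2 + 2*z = 594*b^2 - 462*b + z^2*(4 - 6*b) + z*(54*b^2 - 108*b + 48) + 44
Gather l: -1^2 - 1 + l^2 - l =l^2 - l - 2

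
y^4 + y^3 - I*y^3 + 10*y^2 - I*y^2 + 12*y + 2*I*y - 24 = (y - 1)*(y + 2)*(y - 4*I)*(y + 3*I)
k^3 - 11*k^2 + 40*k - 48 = (k - 4)^2*(k - 3)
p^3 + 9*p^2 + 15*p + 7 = (p + 1)^2*(p + 7)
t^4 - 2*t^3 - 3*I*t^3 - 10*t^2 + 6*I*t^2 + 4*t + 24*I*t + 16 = (t - 4)*(t + 2)*(t - 2*I)*(t - I)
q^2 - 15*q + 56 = (q - 8)*(q - 7)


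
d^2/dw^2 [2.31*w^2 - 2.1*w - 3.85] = 4.62000000000000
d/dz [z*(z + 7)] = 2*z + 7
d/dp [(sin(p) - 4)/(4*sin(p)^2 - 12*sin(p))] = (-cos(p) + 8/tan(p) - 12*cos(p)/sin(p)^2)/(4*(sin(p) - 3)^2)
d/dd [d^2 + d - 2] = 2*d + 1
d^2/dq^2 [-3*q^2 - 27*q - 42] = -6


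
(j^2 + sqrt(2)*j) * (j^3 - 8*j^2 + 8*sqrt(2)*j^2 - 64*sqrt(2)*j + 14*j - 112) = j^5 - 8*j^4 + 9*sqrt(2)*j^4 - 72*sqrt(2)*j^3 + 30*j^3 - 240*j^2 + 14*sqrt(2)*j^2 - 112*sqrt(2)*j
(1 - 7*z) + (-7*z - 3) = -14*z - 2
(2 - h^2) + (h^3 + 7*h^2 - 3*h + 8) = h^3 + 6*h^2 - 3*h + 10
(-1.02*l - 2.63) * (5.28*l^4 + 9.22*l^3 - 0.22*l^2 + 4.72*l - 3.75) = -5.3856*l^5 - 23.2908*l^4 - 24.0242*l^3 - 4.2358*l^2 - 8.5886*l + 9.8625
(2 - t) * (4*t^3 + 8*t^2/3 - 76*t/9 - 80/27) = -4*t^4 + 16*t^3/3 + 124*t^2/9 - 376*t/27 - 160/27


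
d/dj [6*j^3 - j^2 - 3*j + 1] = 18*j^2 - 2*j - 3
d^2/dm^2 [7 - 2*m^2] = -4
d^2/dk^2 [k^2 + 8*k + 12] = 2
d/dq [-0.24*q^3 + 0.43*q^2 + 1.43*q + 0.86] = -0.72*q^2 + 0.86*q + 1.43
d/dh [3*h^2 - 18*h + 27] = 6*h - 18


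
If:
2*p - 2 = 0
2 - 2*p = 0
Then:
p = 1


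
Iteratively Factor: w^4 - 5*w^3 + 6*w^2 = (w)*(w^3 - 5*w^2 + 6*w) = w*(w - 2)*(w^2 - 3*w) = w*(w - 3)*(w - 2)*(w)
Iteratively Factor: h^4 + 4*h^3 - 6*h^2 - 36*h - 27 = (h + 1)*(h^3 + 3*h^2 - 9*h - 27) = (h - 3)*(h + 1)*(h^2 + 6*h + 9) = (h - 3)*(h + 1)*(h + 3)*(h + 3)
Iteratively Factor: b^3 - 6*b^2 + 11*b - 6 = (b - 2)*(b^2 - 4*b + 3) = (b - 2)*(b - 1)*(b - 3)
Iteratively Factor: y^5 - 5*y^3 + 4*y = (y - 2)*(y^4 + 2*y^3 - y^2 - 2*y) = (y - 2)*(y - 1)*(y^3 + 3*y^2 + 2*y) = (y - 2)*(y - 1)*(y + 1)*(y^2 + 2*y) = (y - 2)*(y - 1)*(y + 1)*(y + 2)*(y)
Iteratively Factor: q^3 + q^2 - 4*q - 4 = (q + 1)*(q^2 - 4) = (q - 2)*(q + 1)*(q + 2)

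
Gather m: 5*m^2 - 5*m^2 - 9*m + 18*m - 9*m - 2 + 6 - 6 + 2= 0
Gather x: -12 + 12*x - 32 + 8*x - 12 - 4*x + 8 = 16*x - 48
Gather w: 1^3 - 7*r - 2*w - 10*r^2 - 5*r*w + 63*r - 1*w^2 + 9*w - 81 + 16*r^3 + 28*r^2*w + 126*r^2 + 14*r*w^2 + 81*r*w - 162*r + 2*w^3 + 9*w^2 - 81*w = 16*r^3 + 116*r^2 - 106*r + 2*w^3 + w^2*(14*r + 8) + w*(28*r^2 + 76*r - 74) - 80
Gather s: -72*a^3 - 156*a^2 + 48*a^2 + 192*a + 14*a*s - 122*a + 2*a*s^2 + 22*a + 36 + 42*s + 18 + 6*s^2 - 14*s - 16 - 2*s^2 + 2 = -72*a^3 - 108*a^2 + 92*a + s^2*(2*a + 4) + s*(14*a + 28) + 40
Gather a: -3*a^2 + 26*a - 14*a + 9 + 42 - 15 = -3*a^2 + 12*a + 36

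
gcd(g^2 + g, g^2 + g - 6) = 1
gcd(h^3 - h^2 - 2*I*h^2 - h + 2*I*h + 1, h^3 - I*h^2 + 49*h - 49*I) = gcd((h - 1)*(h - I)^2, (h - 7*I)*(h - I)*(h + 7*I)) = h - I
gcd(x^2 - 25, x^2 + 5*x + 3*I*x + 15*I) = x + 5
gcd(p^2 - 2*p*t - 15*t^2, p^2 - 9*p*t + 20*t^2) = p - 5*t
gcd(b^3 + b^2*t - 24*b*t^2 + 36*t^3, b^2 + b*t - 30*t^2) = b + 6*t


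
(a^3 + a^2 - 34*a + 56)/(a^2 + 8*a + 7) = (a^2 - 6*a + 8)/(a + 1)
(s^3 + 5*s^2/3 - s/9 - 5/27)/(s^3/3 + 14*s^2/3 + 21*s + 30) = (27*s^3 + 45*s^2 - 3*s - 5)/(9*(s^3 + 14*s^2 + 63*s + 90))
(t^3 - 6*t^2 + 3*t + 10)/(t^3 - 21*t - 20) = (t - 2)/(t + 4)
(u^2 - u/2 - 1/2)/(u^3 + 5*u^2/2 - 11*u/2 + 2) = (2*u + 1)/(2*u^2 + 7*u - 4)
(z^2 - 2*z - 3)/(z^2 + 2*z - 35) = (z^2 - 2*z - 3)/(z^2 + 2*z - 35)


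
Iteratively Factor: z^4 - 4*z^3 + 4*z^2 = (z)*(z^3 - 4*z^2 + 4*z) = z^2*(z^2 - 4*z + 4) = z^2*(z - 2)*(z - 2)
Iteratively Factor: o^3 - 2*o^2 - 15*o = (o + 3)*(o^2 - 5*o) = o*(o + 3)*(o - 5)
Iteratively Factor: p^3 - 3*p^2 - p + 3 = (p + 1)*(p^2 - 4*p + 3) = (p - 3)*(p + 1)*(p - 1)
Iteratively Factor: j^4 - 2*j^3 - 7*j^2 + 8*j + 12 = (j + 1)*(j^3 - 3*j^2 - 4*j + 12) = (j - 2)*(j + 1)*(j^2 - j - 6) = (j - 3)*(j - 2)*(j + 1)*(j + 2)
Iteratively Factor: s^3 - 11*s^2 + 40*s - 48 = (s - 4)*(s^2 - 7*s + 12) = (s - 4)^2*(s - 3)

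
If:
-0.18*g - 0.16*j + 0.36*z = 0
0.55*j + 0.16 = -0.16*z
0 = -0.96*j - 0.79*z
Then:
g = 1.49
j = -0.45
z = 0.55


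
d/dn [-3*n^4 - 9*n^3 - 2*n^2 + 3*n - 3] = -12*n^3 - 27*n^2 - 4*n + 3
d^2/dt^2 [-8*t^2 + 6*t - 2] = -16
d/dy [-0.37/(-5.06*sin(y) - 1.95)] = -1.8722*cos(y)/(5.06*sin(y) + 1.95)^2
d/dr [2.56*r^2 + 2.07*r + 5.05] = 5.12*r + 2.07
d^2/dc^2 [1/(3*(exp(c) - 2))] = (exp(c) + 2)*exp(c)/(3*(exp(c) - 2)^3)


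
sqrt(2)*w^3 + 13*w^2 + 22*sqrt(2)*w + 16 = (w + 2*sqrt(2))*(w + 4*sqrt(2))*(sqrt(2)*w + 1)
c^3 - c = c*(c - 1)*(c + 1)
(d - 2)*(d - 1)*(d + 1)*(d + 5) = d^4 + 3*d^3 - 11*d^2 - 3*d + 10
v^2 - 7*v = v*(v - 7)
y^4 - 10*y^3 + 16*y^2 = y^2*(y - 8)*(y - 2)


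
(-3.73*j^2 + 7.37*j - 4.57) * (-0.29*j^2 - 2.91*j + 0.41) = 1.0817*j^4 + 8.717*j^3 - 21.6507*j^2 + 16.3204*j - 1.8737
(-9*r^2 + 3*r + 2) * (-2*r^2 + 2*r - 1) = 18*r^4 - 24*r^3 + 11*r^2 + r - 2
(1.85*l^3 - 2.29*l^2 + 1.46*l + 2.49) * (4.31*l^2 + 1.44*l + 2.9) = 7.9735*l^5 - 7.2059*l^4 + 8.36*l^3 + 6.1933*l^2 + 7.8196*l + 7.221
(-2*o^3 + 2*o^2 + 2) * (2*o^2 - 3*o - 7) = -4*o^5 + 10*o^4 + 8*o^3 - 10*o^2 - 6*o - 14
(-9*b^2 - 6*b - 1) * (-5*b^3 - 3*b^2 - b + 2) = 45*b^5 + 57*b^4 + 32*b^3 - 9*b^2 - 11*b - 2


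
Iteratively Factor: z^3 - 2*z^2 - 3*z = (z)*(z^2 - 2*z - 3) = z*(z - 3)*(z + 1)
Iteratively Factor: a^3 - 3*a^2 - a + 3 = (a + 1)*(a^2 - 4*a + 3) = (a - 3)*(a + 1)*(a - 1)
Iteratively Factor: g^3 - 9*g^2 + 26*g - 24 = (g - 4)*(g^2 - 5*g + 6) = (g - 4)*(g - 2)*(g - 3)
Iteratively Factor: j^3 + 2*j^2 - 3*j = (j)*(j^2 + 2*j - 3) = j*(j - 1)*(j + 3)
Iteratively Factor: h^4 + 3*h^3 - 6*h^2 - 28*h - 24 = (h - 3)*(h^3 + 6*h^2 + 12*h + 8) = (h - 3)*(h + 2)*(h^2 + 4*h + 4) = (h - 3)*(h + 2)^2*(h + 2)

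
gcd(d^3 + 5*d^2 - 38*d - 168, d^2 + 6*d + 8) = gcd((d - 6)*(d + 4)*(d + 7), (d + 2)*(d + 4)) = d + 4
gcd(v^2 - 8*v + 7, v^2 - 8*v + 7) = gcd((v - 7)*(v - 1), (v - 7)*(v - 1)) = v^2 - 8*v + 7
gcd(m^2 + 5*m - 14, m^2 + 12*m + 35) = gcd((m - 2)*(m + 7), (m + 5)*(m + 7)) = m + 7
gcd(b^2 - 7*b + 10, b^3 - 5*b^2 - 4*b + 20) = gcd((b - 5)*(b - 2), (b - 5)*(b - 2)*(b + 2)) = b^2 - 7*b + 10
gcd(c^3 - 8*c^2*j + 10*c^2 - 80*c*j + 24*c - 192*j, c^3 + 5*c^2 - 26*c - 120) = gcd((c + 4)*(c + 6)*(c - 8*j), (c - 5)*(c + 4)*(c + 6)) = c^2 + 10*c + 24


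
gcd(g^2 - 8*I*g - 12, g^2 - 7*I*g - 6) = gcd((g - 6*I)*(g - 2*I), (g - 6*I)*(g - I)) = g - 6*I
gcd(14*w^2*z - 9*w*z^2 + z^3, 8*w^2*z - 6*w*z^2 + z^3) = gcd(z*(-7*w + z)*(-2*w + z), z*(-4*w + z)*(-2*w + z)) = -2*w*z + z^2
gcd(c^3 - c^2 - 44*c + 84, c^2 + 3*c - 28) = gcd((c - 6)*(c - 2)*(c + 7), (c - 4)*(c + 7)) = c + 7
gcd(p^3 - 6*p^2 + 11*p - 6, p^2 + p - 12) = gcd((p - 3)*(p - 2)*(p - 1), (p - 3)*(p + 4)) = p - 3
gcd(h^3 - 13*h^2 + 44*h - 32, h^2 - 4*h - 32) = h - 8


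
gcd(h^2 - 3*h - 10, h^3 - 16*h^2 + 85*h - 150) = h - 5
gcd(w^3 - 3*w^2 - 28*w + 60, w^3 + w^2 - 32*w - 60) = w^2 - w - 30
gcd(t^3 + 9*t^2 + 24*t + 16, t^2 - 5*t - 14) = 1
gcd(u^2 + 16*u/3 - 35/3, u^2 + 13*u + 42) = u + 7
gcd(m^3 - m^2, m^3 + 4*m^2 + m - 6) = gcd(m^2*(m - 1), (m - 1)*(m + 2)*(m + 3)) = m - 1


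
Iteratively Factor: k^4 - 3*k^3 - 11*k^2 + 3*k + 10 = (k + 2)*(k^3 - 5*k^2 - k + 5) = (k - 5)*(k + 2)*(k^2 - 1) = (k - 5)*(k + 1)*(k + 2)*(k - 1)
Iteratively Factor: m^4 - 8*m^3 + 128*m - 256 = (m - 4)*(m^3 - 4*m^2 - 16*m + 64) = (m - 4)^2*(m^2 - 16) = (m - 4)^3*(m + 4)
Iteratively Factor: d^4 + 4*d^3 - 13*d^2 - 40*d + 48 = (d - 3)*(d^3 + 7*d^2 + 8*d - 16) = (d - 3)*(d - 1)*(d^2 + 8*d + 16) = (d - 3)*(d - 1)*(d + 4)*(d + 4)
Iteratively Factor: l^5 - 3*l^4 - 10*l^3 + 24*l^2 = (l - 4)*(l^4 + l^3 - 6*l^2) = (l - 4)*(l + 3)*(l^3 - 2*l^2) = l*(l - 4)*(l + 3)*(l^2 - 2*l) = l*(l - 4)*(l - 2)*(l + 3)*(l)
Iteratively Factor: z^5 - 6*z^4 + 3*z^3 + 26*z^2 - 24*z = (z + 2)*(z^4 - 8*z^3 + 19*z^2 - 12*z) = z*(z + 2)*(z^3 - 8*z^2 + 19*z - 12) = z*(z - 1)*(z + 2)*(z^2 - 7*z + 12) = z*(z - 3)*(z - 1)*(z + 2)*(z - 4)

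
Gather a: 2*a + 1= 2*a + 1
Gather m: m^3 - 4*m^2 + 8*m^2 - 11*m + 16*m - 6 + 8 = m^3 + 4*m^2 + 5*m + 2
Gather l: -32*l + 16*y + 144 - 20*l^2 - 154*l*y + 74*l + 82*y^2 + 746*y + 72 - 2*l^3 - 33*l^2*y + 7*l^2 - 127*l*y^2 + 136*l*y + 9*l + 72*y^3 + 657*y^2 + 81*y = -2*l^3 + l^2*(-33*y - 13) + l*(-127*y^2 - 18*y + 51) + 72*y^3 + 739*y^2 + 843*y + 216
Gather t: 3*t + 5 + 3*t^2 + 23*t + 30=3*t^2 + 26*t + 35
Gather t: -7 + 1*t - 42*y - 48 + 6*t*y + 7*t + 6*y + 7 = t*(6*y + 8) - 36*y - 48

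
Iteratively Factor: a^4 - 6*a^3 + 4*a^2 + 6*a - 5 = (a - 1)*(a^3 - 5*a^2 - a + 5) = (a - 5)*(a - 1)*(a^2 - 1) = (a - 5)*(a - 1)*(a + 1)*(a - 1)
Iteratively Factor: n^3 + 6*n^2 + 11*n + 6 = (n + 3)*(n^2 + 3*n + 2) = (n + 1)*(n + 3)*(n + 2)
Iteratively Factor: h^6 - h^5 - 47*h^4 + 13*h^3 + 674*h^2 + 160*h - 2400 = (h + 4)*(h^5 - 5*h^4 - 27*h^3 + 121*h^2 + 190*h - 600) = (h - 2)*(h + 4)*(h^4 - 3*h^3 - 33*h^2 + 55*h + 300) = (h - 2)*(h + 3)*(h + 4)*(h^3 - 6*h^2 - 15*h + 100) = (h - 2)*(h + 3)*(h + 4)^2*(h^2 - 10*h + 25) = (h - 5)*(h - 2)*(h + 3)*(h + 4)^2*(h - 5)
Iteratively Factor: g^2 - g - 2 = (g + 1)*(g - 2)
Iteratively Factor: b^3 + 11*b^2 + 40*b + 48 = (b + 4)*(b^2 + 7*b + 12) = (b + 3)*(b + 4)*(b + 4)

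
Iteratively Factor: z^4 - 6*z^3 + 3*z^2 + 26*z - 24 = (z - 4)*(z^3 - 2*z^2 - 5*z + 6) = (z - 4)*(z - 1)*(z^2 - z - 6) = (z - 4)*(z - 1)*(z + 2)*(z - 3)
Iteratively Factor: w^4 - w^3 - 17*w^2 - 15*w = (w - 5)*(w^3 + 4*w^2 + 3*w) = (w - 5)*(w + 1)*(w^2 + 3*w) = w*(w - 5)*(w + 1)*(w + 3)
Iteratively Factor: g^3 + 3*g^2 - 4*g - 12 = (g + 2)*(g^2 + g - 6) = (g - 2)*(g + 2)*(g + 3)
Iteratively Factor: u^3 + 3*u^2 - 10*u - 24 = (u + 4)*(u^2 - u - 6) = (u - 3)*(u + 4)*(u + 2)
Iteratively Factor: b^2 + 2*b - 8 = (b - 2)*(b + 4)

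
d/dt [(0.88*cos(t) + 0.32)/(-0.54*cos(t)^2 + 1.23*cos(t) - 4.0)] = (-0.4752*cos(t)^2 - 0.3456*cos(t) + 3.9136)*sin(t)/(0.2916*cos(t)^4 - 1.3284*cos(t)^3 + 5.8329*cos(t)^2 - 9.84*cos(t) + 16.0)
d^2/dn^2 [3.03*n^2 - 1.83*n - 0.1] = 6.06000000000000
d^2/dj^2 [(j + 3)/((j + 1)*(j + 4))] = 2*(j^3 + 9*j^2 + 33*j + 43)/(j^6 + 15*j^5 + 87*j^4 + 245*j^3 + 348*j^2 + 240*j + 64)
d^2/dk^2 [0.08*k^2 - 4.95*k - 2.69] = 0.160000000000000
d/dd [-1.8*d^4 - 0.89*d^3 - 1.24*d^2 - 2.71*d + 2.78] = -7.2*d^3 - 2.67*d^2 - 2.48*d - 2.71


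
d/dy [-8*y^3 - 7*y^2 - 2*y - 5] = -24*y^2 - 14*y - 2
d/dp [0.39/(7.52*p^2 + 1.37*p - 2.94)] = (-5.8656*p - 0.5343)/(7.52*p^2 + 1.37*p - 2.94)^2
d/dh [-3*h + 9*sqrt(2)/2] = -3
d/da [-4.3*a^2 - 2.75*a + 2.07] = -8.6*a - 2.75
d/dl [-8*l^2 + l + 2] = 1 - 16*l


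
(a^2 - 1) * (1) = a^2 - 1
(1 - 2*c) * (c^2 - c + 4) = -2*c^3 + 3*c^2 - 9*c + 4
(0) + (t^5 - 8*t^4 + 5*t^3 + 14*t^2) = t^5 - 8*t^4 + 5*t^3 + 14*t^2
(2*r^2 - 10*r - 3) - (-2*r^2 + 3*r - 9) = 4*r^2 - 13*r + 6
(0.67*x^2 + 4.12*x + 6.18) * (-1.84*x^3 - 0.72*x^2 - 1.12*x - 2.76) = -1.2328*x^5 - 8.0632*x^4 - 15.088*x^3 - 10.9132*x^2 - 18.2928*x - 17.0568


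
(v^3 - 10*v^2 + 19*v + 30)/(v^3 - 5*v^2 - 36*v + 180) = (v + 1)/(v + 6)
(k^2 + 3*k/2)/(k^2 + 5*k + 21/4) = 2*k/(2*k + 7)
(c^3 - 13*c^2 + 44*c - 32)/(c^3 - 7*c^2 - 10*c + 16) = (c - 4)/(c + 2)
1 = 1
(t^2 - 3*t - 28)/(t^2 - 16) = (t - 7)/(t - 4)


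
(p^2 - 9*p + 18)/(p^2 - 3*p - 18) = (p - 3)/(p + 3)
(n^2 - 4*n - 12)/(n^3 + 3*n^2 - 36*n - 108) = (n + 2)/(n^2 + 9*n + 18)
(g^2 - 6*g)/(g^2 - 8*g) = (g - 6)/(g - 8)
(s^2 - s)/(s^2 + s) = (s - 1)/(s + 1)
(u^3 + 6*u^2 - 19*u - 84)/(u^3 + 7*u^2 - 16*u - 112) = (u + 3)/(u + 4)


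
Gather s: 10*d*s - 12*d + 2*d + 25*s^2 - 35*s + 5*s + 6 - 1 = -10*d + 25*s^2 + s*(10*d - 30) + 5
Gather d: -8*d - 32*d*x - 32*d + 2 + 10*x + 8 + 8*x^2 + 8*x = d*(-32*x - 40) + 8*x^2 + 18*x + 10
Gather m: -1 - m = -m - 1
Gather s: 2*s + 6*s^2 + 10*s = 6*s^2 + 12*s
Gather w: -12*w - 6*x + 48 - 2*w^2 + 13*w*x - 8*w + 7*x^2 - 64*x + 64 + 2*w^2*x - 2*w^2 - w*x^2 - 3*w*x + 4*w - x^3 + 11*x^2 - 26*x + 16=w^2*(2*x - 4) + w*(-x^2 + 10*x - 16) - x^3 + 18*x^2 - 96*x + 128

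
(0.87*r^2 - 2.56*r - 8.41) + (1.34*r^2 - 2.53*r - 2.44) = 2.21*r^2 - 5.09*r - 10.85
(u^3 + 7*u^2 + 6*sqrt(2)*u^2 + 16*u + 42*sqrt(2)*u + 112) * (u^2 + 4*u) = u^5 + 6*sqrt(2)*u^4 + 11*u^4 + 44*u^3 + 66*sqrt(2)*u^3 + 176*u^2 + 168*sqrt(2)*u^2 + 448*u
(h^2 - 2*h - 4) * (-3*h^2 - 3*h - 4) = -3*h^4 + 3*h^3 + 14*h^2 + 20*h + 16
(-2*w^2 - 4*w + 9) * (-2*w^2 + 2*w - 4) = 4*w^4 + 4*w^3 - 18*w^2 + 34*w - 36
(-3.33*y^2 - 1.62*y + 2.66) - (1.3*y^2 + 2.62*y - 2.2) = -4.63*y^2 - 4.24*y + 4.86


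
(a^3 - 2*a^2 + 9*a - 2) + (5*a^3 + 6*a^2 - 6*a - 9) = 6*a^3 + 4*a^2 + 3*a - 11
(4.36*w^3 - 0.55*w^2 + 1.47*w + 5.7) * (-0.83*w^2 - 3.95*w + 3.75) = -3.6188*w^5 - 16.7655*w^4 + 17.3024*w^3 - 12.6*w^2 - 17.0025*w + 21.375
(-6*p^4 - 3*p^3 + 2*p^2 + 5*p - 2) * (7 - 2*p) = 12*p^5 - 36*p^4 - 25*p^3 + 4*p^2 + 39*p - 14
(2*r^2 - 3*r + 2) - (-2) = 2*r^2 - 3*r + 4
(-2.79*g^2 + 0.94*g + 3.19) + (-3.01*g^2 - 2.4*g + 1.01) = -5.8*g^2 - 1.46*g + 4.2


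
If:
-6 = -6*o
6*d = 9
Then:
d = 3/2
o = 1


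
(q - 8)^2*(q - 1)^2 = q^4 - 18*q^3 + 97*q^2 - 144*q + 64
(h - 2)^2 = h^2 - 4*h + 4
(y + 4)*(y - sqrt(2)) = y^2 - sqrt(2)*y + 4*y - 4*sqrt(2)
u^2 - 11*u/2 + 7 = (u - 7/2)*(u - 2)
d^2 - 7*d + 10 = (d - 5)*(d - 2)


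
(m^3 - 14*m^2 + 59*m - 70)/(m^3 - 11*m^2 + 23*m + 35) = (m - 2)/(m + 1)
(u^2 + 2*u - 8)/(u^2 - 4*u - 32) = (u - 2)/(u - 8)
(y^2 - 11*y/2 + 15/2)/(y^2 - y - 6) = (y - 5/2)/(y + 2)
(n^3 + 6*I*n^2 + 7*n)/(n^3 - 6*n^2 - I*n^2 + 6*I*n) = (n + 7*I)/(n - 6)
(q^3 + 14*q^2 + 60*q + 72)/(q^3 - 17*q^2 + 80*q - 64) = (q^3 + 14*q^2 + 60*q + 72)/(q^3 - 17*q^2 + 80*q - 64)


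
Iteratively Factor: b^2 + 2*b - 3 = (b + 3)*(b - 1)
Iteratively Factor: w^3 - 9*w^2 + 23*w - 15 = (w - 5)*(w^2 - 4*w + 3) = (w - 5)*(w - 3)*(w - 1)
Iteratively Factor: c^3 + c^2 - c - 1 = (c + 1)*(c^2 - 1) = (c - 1)*(c + 1)*(c + 1)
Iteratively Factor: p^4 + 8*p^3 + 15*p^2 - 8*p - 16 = (p + 4)*(p^3 + 4*p^2 - p - 4) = (p + 4)^2*(p^2 - 1) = (p + 1)*(p + 4)^2*(p - 1)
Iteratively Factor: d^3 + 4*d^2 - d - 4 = (d - 1)*(d^2 + 5*d + 4) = (d - 1)*(d + 4)*(d + 1)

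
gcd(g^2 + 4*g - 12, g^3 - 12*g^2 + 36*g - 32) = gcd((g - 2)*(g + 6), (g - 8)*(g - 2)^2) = g - 2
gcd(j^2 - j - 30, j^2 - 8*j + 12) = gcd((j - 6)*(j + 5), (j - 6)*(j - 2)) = j - 6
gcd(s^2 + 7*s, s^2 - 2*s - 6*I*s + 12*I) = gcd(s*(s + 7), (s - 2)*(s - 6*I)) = 1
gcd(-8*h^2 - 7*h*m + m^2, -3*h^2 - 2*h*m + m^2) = h + m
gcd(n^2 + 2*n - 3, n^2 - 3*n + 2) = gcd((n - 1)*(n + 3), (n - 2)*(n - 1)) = n - 1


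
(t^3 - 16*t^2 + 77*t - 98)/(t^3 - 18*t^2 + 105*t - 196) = (t - 2)/(t - 4)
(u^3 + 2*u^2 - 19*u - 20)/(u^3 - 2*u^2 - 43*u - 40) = (u - 4)/(u - 8)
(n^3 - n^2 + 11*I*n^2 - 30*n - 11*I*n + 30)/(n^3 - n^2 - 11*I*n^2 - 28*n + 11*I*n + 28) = (n^2 + 11*I*n - 30)/(n^2 - 11*I*n - 28)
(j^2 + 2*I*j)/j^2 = (j + 2*I)/j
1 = 1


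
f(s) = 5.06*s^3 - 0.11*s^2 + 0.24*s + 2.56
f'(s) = 15.18*s^2 - 0.22*s + 0.24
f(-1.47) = -14.10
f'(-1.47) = 33.37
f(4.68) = 519.94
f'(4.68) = 331.69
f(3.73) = 264.51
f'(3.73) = 210.62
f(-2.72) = -100.73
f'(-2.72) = 113.15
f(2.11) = 50.11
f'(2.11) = 67.36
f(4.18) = 371.20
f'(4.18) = 264.55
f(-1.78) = -26.75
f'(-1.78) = 48.73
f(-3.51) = -218.45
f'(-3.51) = 188.03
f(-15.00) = -17103.29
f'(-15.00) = 3419.04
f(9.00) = 3684.55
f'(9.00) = 1227.84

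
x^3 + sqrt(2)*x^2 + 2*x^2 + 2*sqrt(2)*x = x*(x + 2)*(x + sqrt(2))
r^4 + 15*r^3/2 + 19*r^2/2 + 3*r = r*(r + 1/2)*(r + 1)*(r + 6)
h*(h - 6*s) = h^2 - 6*h*s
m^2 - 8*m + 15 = (m - 5)*(m - 3)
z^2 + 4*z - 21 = (z - 3)*(z + 7)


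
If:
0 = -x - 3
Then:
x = -3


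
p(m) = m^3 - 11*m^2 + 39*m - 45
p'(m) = 3*m^2 - 22*m + 39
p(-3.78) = -403.60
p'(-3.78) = 165.03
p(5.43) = 2.54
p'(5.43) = 7.99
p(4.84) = -0.54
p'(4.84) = 2.80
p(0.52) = -27.55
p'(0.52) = 28.37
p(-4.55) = -544.37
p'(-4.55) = 201.21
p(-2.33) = -208.24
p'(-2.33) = 106.55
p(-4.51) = -536.36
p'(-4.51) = 199.24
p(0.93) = -17.44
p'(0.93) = 21.13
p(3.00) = 0.00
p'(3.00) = 0.00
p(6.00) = 9.00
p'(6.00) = 15.00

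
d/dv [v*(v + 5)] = 2*v + 5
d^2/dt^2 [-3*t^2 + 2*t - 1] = -6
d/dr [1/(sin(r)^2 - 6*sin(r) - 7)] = 2*(3 - sin(r))*cos(r)/((sin(r) - 7)^2*(sin(r) + 1)^2)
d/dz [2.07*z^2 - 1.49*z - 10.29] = 4.14*z - 1.49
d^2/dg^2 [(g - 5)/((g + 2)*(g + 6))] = 2*(g^3 - 15*g^2 - 156*g - 356)/(g^6 + 24*g^5 + 228*g^4 + 1088*g^3 + 2736*g^2 + 3456*g + 1728)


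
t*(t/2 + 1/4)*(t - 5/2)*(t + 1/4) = t^4/2 - 7*t^3/8 - 7*t^2/8 - 5*t/32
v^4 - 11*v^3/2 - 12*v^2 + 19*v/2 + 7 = (v - 7)*(v - 1)*(v + 1/2)*(v + 2)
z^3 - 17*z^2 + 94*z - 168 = (z - 7)*(z - 6)*(z - 4)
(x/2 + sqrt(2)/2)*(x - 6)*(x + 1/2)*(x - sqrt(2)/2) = x^4/2 - 11*x^3/4 + sqrt(2)*x^3/4 - 2*x^2 - 11*sqrt(2)*x^2/8 - 3*sqrt(2)*x/4 + 11*x/4 + 3/2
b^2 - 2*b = b*(b - 2)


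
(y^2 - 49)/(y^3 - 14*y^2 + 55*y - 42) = (y + 7)/(y^2 - 7*y + 6)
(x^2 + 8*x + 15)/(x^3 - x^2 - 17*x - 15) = (x + 5)/(x^2 - 4*x - 5)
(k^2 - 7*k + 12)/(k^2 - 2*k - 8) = (k - 3)/(k + 2)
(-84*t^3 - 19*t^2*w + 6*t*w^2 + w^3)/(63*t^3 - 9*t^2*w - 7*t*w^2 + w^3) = (-28*t^2 + 3*t*w + w^2)/(21*t^2 - 10*t*w + w^2)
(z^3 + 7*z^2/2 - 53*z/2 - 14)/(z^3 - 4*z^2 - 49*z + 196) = (z + 1/2)/(z - 7)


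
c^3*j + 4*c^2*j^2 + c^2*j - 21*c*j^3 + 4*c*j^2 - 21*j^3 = (c - 3*j)*(c + 7*j)*(c*j + j)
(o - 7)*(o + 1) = o^2 - 6*o - 7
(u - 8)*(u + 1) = u^2 - 7*u - 8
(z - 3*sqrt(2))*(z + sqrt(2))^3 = z^4 - 12*z^2 - 16*sqrt(2)*z - 12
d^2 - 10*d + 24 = (d - 6)*(d - 4)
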